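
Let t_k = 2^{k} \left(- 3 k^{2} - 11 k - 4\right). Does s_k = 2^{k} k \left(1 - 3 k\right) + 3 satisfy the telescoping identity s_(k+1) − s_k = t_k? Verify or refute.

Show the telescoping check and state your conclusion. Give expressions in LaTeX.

Valid — Δs_k = t_k.

s_(k+1) = -2**(k + 1)*(k + 1)*(3*k + 2) + 3
s_(k+1) − s_k = 2**k*(-3*k**2 - 11*k - 4)
(s_(k+1) − s_k) − t_k = 0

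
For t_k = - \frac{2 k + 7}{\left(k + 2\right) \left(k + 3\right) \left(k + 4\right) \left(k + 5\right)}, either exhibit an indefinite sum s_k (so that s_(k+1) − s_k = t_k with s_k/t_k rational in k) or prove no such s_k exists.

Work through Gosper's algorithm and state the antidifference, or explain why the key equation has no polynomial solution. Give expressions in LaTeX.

s_k = \frac{k \left(- k - 6\right)}{8 \left(k^{2} + 6 k + 8\right)}

Compute t_(k+1)/t_k: get (k + 2)*(2*k + 9)/((k + 6)*(2*k + 7)).
A = k + 2, B = k + 6, C = k + 7/2.
Solve (k + 2)·f(k+1) − (k + 5)·f(k) = k + 7/2.
Degrees (1,1,1) ⇒ d ≤ 3.
A polynomial solution: f(k) = k*(k + 3)*(k + 6)/16.
Get s_k = R·t_k = k*(-k - 6)/(8*(k**2 + 6*k + 8)) with R(k) = B(k−1)f(k)/C(k) = k*(k + 3)*(k + 5)*(k + 6)/(8*(2*k + 7)).
Verify: (-2*k - 7)/(k**4 + 14*k**3 + 71*k**2 + 154*k + 120) matches t_k.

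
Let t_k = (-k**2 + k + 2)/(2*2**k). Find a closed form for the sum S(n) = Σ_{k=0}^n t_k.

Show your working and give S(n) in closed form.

t_(k+1)/t_k = (k**2 + k - 2)/(2*(k**2 - k - 2)).
So A=1/2 and B=1, with C=k**2 - k - 2.
Key eq: (1/2)·f(k+1) = (1)·f(k) + (k**2 - k - 2).
Degrees (0,0,2) ⇒ d ≤ 2.
A polynomial solution: f(k) = -2*k*(k + 1).
Get s_k = R·t_k = k*(k + 1)/2**k with R(k) = B(k−1)f(k)/C(k) = -2*k/(k - 2).
s_(k+1) − s_k = (2 - k)*(k + 1)/(2*2**k) = t_k.
Evaluate: s_(n+1) = 2**(-n - 1)*(n**2 + 3*n + 2); subtract s_(0) = 0 ⇒ S(n) = 2**(-n - 1)*(n**2 + 3*n + 2).

S(n) = 2**(-n - 1)*(n**2 + 3*n + 2)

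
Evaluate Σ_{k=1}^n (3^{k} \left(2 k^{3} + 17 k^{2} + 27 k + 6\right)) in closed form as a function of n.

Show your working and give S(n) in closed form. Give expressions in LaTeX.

The ratio is 3*(2*k**3 + 23*k**2 + 67*k + 52)/(2*k**3 + 17*k**2 + 27*k + 6).
Factor: A=3; B=1; C=k**3 + 17*k**2/2 + 27*k/2 + 3.
f must satisfy (3)·f(k+1) − (1)·f(k) = k**3 + 17*k**2/2 + 27*k/2 + 3.
Degrees (0,0,3) ⇒ d ≤ 3.
Coefficient equations give f(k) = k*(k**2 + 4*k - 3)/2.
So s_k = (B(k−1)f/C)·t_k = (k*(k**2 + 4*k - 3)/(2*k**3 + 17*k**2 + 27*k + 6))·t_k = 3**k*k*(k**2 + 4*k - 3).
s_(k+1) − s_k = 3**k*(2*k**3 + 17*k**2 + 27*k + 6) = t_k.
Telescope: S(n) = s_(n+1) − s_(1) = 3**(n + 1)*(n**3 + 7*n**2 + 8*n + 2) − (6) = 3*3**n*n**3 + 21*3**n*n**2 + 24*3**n*n + 6*3**n - 6.

S(n) = 3 \cdot 3^{n} n^{3} + 21 \cdot 3^{n} n^{2} + 24 \cdot 3^{n} n + 6 \cdot 3^{n} - 6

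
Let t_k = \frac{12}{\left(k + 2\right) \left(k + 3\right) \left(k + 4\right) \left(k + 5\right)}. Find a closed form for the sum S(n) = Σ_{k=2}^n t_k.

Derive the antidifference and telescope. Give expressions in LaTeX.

S(n) = \frac{n^{3} + 12 n^{2} + 47 n - 60}{30 \left(n^{3} + 12 n^{2} + 47 n + 60\right)}

Compute t_(k+1)/t_k: get (k + 2)/(k + 6).
Factor: A=k + 2; B=k + 6; C=1.
f must satisfy (k + 2)·f(k+1) − (k + 5)·f(k) = 1.
d = 3 from the (1,1,0) case.
Coefficient equations give f(k) = k*(k**2 + 9*k + 26)/72.
Get s_k = R·t_k = k*(k**2 + 9*k + 26)/(6*(k + 2)*(k + 3)*(k + 4)) with R(k) = B(k−1)f(k)/C(k) = k*(k + 5)*(k**2 + 9*k + 26)/72.
s_(k+1) − s_k = 12/(k**4 + 14*k**3 + 71*k**2 + 154*k + 120) = t_k.
s_(n+1) = (n**3 + 12*n**2 + 47*n + 36)/(6*(n**3 + 12*n**2 + 47*n + 60)) and s_(2) = 2/15, so S(n) = (n**3 + 12*n**2 + 47*n - 60)/(30*(n**3 + 12*n**2 + 47*n + 60)).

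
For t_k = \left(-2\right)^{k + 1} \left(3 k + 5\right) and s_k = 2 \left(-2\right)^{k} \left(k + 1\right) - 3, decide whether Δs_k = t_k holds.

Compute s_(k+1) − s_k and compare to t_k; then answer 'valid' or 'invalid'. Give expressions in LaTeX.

s_(k+1) = -4*(-2)**k*(k + 2) - 3
s_(k+1) − s_k = (-2)**(k + 1)*(3*k + 5)
(s_(k+1) − s_k) − t_k = 0

Valid — Δs_k = t_k.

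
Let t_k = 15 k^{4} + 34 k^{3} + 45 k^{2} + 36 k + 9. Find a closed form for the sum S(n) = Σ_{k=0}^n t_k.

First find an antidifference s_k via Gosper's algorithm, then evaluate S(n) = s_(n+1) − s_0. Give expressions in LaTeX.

S(n) = 3 n^{5} + 16 n^{4} + 37 n^{3} + 49 n^{2} + 34 n + 9

Compute t_(k+1)/t_k: get (15*k**4 + 94*k**3 + 237*k**2 + 288*k + 139)/(15*k**4 + 34*k**3 + 45*k**2 + 36*k + 9).
Take A(k)=1, B(k)=1, C(k)=k**4 + 34*k**3/15 + 3*k**2 + 12*k/5 + 3/5.
f must satisfy (1)·f(k+1) − (1)·f(k) = k**4 + 34*k**3/15 + 3*k**2 + 12*k/5 + 3/5.
From deg A=0, deg B=0, deg C=4: d=5.
A polynomial solution: f(k) = k*(3*k**4 + k**3 + 3*k**2 + 4*k - 2)/15.
R(k) = B(k−1)·f(k)/C(k) = k*(3*k**4 + k**3 + 3*k**2 + 4*k - 2)/(15*k**4 + 34*k**3 + 45*k**2 + 36*k + 9); s_k = R·t_k = k*(3*k**4 + k**3 + 3*k**2 + 4*k - 2).
s_(k+1) − s_k = 15*k**4 + 34*k**3 + 45*k**2 + 36*k + 9 = t_k.
Σ_(k=0)^n t_k = s_(n+1) − s_(0) = (3*n**5 + 16*n**4 + 37*n**3 + 49*n**2 + 34*n + 9) − (0), i.e. 3*n**5 + 16*n**4 + 37*n**3 + 49*n**2 + 34*n + 9.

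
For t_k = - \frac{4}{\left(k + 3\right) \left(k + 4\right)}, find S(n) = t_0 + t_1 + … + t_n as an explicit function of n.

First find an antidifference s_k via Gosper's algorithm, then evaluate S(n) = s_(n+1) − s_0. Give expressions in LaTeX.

S(n) = \frac{4 \left(- n - 1\right)}{3 \left(n + 4\right)}

Ratio r(k) = (k + 3)/(k + 5).
A = k + 3, B = k + 5, C = 1.
Need (k + 3)·f(k+1) − (k + 4)·f(k) = 1.
Bound: deg f ≤ 1.
A polynomial solution: f(k) = k/3.
So s_k = (B(k−1)f/C)·t_k = (k*(k + 4)/3)·t_k = -4*k/(3*k + 9).
Δs = -4/(k**2 + 7*k + 12), as required.
s_(n+1) = 4*(-n - 1)/(3*(n + 4)) and s_(0) = 0, so S(n) = 4*(-n - 1)/(3*(n + 4)).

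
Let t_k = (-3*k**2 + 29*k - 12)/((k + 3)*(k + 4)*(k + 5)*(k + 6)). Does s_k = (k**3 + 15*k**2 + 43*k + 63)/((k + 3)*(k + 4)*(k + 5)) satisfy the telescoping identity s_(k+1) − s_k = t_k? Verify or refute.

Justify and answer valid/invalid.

s_(k+1) = (43*k + (k + 1)**3 + 15*(k + 1)**2 + 106)/((k + 4)*(k + 5)*(k + 6))
s_(k+1) − s_k = (-3*k**2 + 29*k - 12)/(k**4 + 18*k**3 + 119*k**2 + 342*k + 360)
(s_(k+1) − s_k) − t_k = 0

Valid: the claim telescopes to t_k.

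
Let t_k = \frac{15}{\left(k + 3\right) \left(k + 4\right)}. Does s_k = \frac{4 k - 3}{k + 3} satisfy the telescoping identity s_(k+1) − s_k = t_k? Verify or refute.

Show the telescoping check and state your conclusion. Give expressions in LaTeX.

Valid — Δs_k = t_k.

s_(k+1) = (4*k + 1)/(k + 4)
s_(k+1) − s_k = 15/(k**2 + 7*k + 12)
(s_(k+1) − s_k) − t_k = 0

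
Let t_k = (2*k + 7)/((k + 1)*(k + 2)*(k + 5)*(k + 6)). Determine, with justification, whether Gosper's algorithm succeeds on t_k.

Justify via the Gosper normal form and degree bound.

Step 1: r(k) = (k + 1)*(k + 5)*(2*k + 9)/((k + 3)*(k + 7)*(2*k + 7)).
A = k + 1, B = k + 7, C = k**3 + 21*k**2/2 + 73*k/2 + 42.
f must satisfy (k + 1)·f(k+1) − (k + 6)·f(k) = k**3 + 21*k**2/2 + 73*k/2 + 42.
deg f ≤ 5 (via 1,1,3).
Solving with deg f ≤ 5: f(k) = k*(k + 2)*(k + 3)*(k + 4)*(k + 6)/10.
Then R = B(k−1)f/C = k*(k + 2)*(k + 6)**2/(5*(2*k + 7)), so s_k = R(k)·t_k = k*(k + 6)/(5*(k**2 + 6*k + 5)).
Check: Δs_k = (2*k + 7)/(k**4 + 14*k**3 + 65*k**2 + 112*k + 60). ✓

Yes. s_k = k*(k + 6)/(5*(k**2 + 6*k + 5)).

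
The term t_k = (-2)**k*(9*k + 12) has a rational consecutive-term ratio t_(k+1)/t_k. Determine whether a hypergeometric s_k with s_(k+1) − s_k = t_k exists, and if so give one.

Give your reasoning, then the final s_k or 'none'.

s_k = (-2)**k*(-3*k - 2)

Ratio r(k) = 2*(-3*k - 7)/(3*k + 4).
A = -2, B = 1, C = k + 4/3.
Key eq: (-2)·f(k+1) = (1)·f(k) + (k + 4/3).
Degrees (0,0,1) ⇒ d ≤ 1.
Solve for f: f(k) = -(3*k + 2)/9 (degree 1 ≤ 1).
Then R = B(k−1)f/C = -(3*k + 2)/(3*(3*k + 4)), so s_k = R(k)·t_k = (-2)**k*(-3*k - 2).
Check: Δs_k = (-2)**k*(9*k + 12). ✓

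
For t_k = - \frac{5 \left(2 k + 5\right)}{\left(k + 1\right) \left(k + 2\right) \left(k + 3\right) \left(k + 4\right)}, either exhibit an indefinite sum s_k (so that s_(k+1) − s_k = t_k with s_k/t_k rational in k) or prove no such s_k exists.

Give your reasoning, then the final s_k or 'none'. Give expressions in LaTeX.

s_k = \frac{5 k \left(- k - 4\right)}{3 \left(k^{2} + 4 k + 3\right)}

Step 1: r(k) = (k + 1)*(2*k + 7)/((k + 5)*(2*k + 5)).
Factor: A=k + 1; B=k + 5; C=k + 5/2.
Key eq: (k + 1)·f(k+1) = (k + 4)·f(k) + (k + 5/2).
Degrees (1,1,1) ⇒ d ≤ 3.
Solving with deg f ≤ 3: f(k) = k*(k + 2)*(k + 4)/6.
So s_k = (B(k−1)f/C)·t_k = (k*(k + 2)*(k + 4)**2/(3*(2*k + 5)))·t_k = 5*k*(-k - 4)/(3*(k**2 + 4*k + 3)).
Check: Δs_k = 5*(-2*k - 5)/(k**4 + 10*k**3 + 35*k**2 + 50*k + 24). ✓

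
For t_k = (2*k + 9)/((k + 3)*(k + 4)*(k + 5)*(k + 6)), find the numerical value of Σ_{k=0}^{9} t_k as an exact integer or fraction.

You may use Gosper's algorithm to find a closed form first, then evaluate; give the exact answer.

r(k) = (k + 3)*(2*k + 11)/((k + 7)*(2*k + 9)) after simplifying.
Factor: A=k + 3; B=k + 7; C=k + 9/2.
Key eq: (k + 3)·f(k+1) = (k + 6)·f(k) + (k + 9/2).
Bound: deg f ≤ 3.
A polynomial solution: f(k) = k*(k + 4)*(k + 8)/30.
So s_k = (B(k−1)f/C)·t_k = (k*(k + 4)*(k + 6)*(k + 8)/(15*(2*k + 9)))·t_k = k*(k + 8)/(15*(k**2 + 8*k + 15)).
Verify: (2*k + 9)/(k**4 + 18*k**3 + 119*k**2 + 342*k + 360) matches t_k.
Σ_(k=0)^(9) t_k = s_(10) − s_(0) = 4/65 − (0) = 4/65.

Σ = 4/65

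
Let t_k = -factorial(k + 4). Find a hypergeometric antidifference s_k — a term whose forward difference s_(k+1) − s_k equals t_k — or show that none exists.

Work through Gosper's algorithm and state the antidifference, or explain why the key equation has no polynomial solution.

r(k) = k + 5 after simplifying.
A = k + 5, B = 1, C = 1.
Need (k + 5)·f(k+1) − (1)·f(k) = 1.
Bound: deg f ≤ -1.
d = -1 < 0 ⇒ no nonzero polynomial f; not summable.

none (Gosper's algorithm certifies no s_k)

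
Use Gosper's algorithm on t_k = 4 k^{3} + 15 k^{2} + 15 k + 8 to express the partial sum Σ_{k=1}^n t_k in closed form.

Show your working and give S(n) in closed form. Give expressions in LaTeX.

S(n) = n \left(n^{3} + 7 n^{2} + 16 n + 18\right)

r(k) = (4*k**3 + 27*k**2 + 57*k + 42)/(4*k**3 + 15*k**2 + 15*k + 8) after simplifying.
Gosper form: A/B · C(k+1)/C(k) with A=1, B=1, C=k**3 + 15*k**2/4 + 15*k/4 + 2.
Key eq: (1)·f(k+1) = (1)·f(k) + (k**3 + 15*k**2/4 + 15*k/4 + 2).
Bound: deg f ≤ 4.
A polynomial solution: f(k) = k*(k + 3)*(k**2 + 1)/4.
R(k) = B(k−1)·f(k)/C(k) = k*(k + 3)*(k**2 + 1)/(4*k**3 + 15*k**2 + 15*k + 8); s_k = R·t_k = k*(k**3 + 3*k**2 + k + 3).
Verify: 4*k**3 + 15*k**2 + 15*k + 8 matches t_k.
Telescope: S(n) = s_(n+1) − s_(1) = n**4 + 7*n**3 + 16*n**2 + 18*n + 8 − (8) = n*(n**3 + 7*n**2 + 16*n + 18).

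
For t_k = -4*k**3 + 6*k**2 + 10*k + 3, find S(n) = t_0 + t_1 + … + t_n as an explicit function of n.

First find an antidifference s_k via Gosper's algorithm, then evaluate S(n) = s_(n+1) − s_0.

Step 1: r(k) = (4*k**3 + 6*k**2 - 10*k - 15)/(4*k**3 - 6*k**2 - 10*k - 3).
Factor: A=1; B=1; C=k**3 - 3*k**2/2 - 5*k/2 - 3/4.
Set up (1)·f(k+1) − (1)·f(k) − (k**3 - 3*k**2/2 - 5*k/2 - 3/4) = 0.
deg f ≤ 4 (via 0,0,3).
Coefficient equations give f(k) = k*(k**3 - 4*k**2 - k + 1)/4.
Then R = B(k−1)f/C = k*(k**3 - 4*k**2 - k + 1)/((2*k + 1)*(2*k**2 - 4*k - 3)), so s_k = R(k)·t_k = k*(-k**3 + 4*k**2 + k - 1).
Verify: -4*k**3 + 6*k**2 + 10*k + 3 matches t_k.
s_(n+1) = -n**4 + 7*n**2 + 9*n + 3 and s_(0) = 0, so S(n) = -n**4 + 7*n**2 + 9*n + 3.

S(n) = -n**4 + 7*n**2 + 9*n + 3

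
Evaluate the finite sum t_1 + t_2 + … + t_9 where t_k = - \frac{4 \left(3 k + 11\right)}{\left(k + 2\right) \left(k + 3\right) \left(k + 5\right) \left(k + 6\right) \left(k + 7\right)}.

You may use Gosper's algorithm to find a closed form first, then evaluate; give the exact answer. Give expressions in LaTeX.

Σ = -17/560

Compute t_(k+1)/t_k: get (k + 2)*(k + 5)*(3*k + 14)/((k + 4)*(k + 8)*(3*k + 11)).
So A=k + 2 and B=k + 8, with C=k**2 + 23*k/3 + 44/3.
Set up (k + 2)·f(k+1) − (k + 7)·f(k) − (k**2 + 23*k/3 + 44/3) = 0.
deg f ≤ 5 (via 1,1,2).
A polynomial solution: f(k) = k*(k + 3)*(k + 4)*(k**2 + 13*k + 52)/180.
So s_k = (B(k−1)f/C)·t_k = (k*(k + 3)*(k + 7)*(k**2 + 13*k + 52)/(60*(3*k + 11)))·t_k = k*(-k**2 - 13*k - 52)/(15*(k**3 + 13*k**2 + 52*k + 60)).
s_(k+1) − s_k = 4*(-3*k - 11)/(k**5 + 23*k**4 + 203*k**3 + 853*k**2 + 1692*k + 1260) = t_k.
Sum = s_(10) − s_(1); s_(10) = -47/720, s_(1) = -11/315 ⇒ -17/560.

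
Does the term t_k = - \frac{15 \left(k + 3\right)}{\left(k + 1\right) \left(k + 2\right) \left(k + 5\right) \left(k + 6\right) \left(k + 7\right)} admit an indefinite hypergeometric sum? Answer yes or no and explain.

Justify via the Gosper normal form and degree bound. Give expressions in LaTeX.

Yes. s_k = \frac{k \left(- k^{2} - 12 k - 41\right)}{6 \left(k^{3} + 12 k^{2} + 41 k + 30\right)}.

Step 1: r(k) = (k + 1)*(k + 4)*(k + 5)/((k + 3)**2*(k + 8)).
Gosper form: A/B · C(k+1)/C(k) with A=k + 1, B=k + 8, C=k**3 + 10*k**2 + 33*k + 36.
Key eq: (k + 1)·f(k+1) = (k + 7)·f(k) + (k**3 + 10*k**2 + 33*k + 36).
Bound: deg f ≤ 6.
A polynomial solution: f(k) = k*(k + 2)*(k + 3)*(k + 4)*(k**2 + 12*k + 41)/90.
So s_k = (B(k−1)f/C)·t_k = (k*(k + 2)*(k + 7)*(k**2 + 12*k + 41)/(90*(k + 3)))·t_k = k*(-k**2 - 12*k - 41)/(6*(k**3 + 12*k**2 + 41*k + 30)).
Δs = 15*(-k - 3)/(k**5 + 21*k**4 + 163*k**3 + 567*k**2 + 844*k + 420), as required.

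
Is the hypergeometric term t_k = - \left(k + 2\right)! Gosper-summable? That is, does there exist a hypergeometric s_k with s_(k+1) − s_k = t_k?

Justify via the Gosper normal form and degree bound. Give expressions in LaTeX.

The ratio is k + 3.
Normal form (A,B,C) = (k + 3, 1, 1).
Solve (k + 3)·f(k+1) − (1)·f(k) = 1.
Degrees (1,0,0) ⇒ d ≤ -1.
deg f ≤ -1 is impossible — no certificate.

No; the degree bound rules out any f.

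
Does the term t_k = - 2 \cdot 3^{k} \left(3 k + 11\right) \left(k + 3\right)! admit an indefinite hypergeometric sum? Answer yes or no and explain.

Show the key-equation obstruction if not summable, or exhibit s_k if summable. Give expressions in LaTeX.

Yes. s_k = - 2 \cdot 3^{k} \left(k + 3\right)!.

r(k) = 3*(k + 4)*(3*k + 14)/(3*k + 11) after simplifying.
So A=3*k + 12 and B=1, with C=k + 11/3.
Need (3*k + 12)·f(k+1) − (1)·f(k) = k + 11/3.
d = 0 from the (1,0,1) case.
Solving with deg f ≤ 0: f(k) = 1/3.
Certificate R = B(k−1)f/C = 1/(3*k + 11) gives s_k = -2*3**k*factorial(k + 3).
s_(k+1) − s_k = -2*3**k*(3*k + 11)*factorial(k + 3) = t_k.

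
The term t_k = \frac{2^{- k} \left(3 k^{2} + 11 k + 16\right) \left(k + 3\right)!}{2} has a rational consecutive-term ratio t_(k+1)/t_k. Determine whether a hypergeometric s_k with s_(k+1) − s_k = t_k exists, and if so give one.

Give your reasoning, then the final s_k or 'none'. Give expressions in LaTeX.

s_k = 2^{- k} \left(3 k + 2\right) \left(k + 3\right)!

Compute t_(k+1)/t_k: get (k + 4)*(11*k + 3*(k + 1)**2 + 27)/(2*(3*k**2 + 11*k + 16)).
Factor: A=k/2 + 2; B=1; C=k**2 + 11*k/3 + 16/3.
f must satisfy (k/2 + 2)·f(k+1) − (1)·f(k) = k**2 + 11*k/3 + 16/3.
d = 1 from the (1,0,2) case.
Solve for f: f(k) = 2*(3*k + 2)/3 (degree 1 ≤ 1).
Then R = B(k−1)f/C = 2*(3*k + 2)/(3*k**2 + 11*k + 16), so s_k = R(k)·t_k = (3*k + 2)*factorial(k + 3)/2**k.
Check: Δs_k = (3*k**2 + 11*k + 16)*factorial(k + 3)/(2*2**k). ✓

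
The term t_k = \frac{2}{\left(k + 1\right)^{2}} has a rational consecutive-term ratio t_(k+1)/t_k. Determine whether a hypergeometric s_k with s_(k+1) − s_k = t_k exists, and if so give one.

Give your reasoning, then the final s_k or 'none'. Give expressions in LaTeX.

t_(k+1)/t_k = (k + 1)**2/(k + 2)**2.
A = k**2 + 2*k + 1, B = k**2 + 4*k + 4, C = 1.
Set up (k**2 + 2*k + 1)·f(k+1) − (k**2 + 2*k + 1)·f(k) − (1) = 0.
deg f ≤ 0 (via 2,2,0).
Generic f = c0 gives residual -1; -1 = 0 cannot hold, so t_k is not Gosper-summable.

none — t_k is not Gosper-summable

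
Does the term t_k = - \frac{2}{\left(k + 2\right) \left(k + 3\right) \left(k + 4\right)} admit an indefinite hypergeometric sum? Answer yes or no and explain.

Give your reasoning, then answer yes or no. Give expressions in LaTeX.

Compute t_(k+1)/t_k: get (k + 2)/(k + 5).
Take A(k)=k + 2, B(k)=k + 5, C(k)=1.
f must satisfy (k + 2)·f(k+1) − (k + 4)·f(k) = 1.
deg f ≤ 2 (via 1,1,0).
Coefficient equations give f(k) = k*(k + 5)/12.
Then R = B(k−1)f/C = k*(k + 4)*(k + 5)/12, so s_k = R(k)·t_k = k*(-k - 5)/(6*(k + 2)*(k + 3)).
Δs = -2/(k**3 + 9*k**2 + 26*k + 24), as required.

Yes. s_k = \frac{k \left(- k - 5\right)}{6 \left(k + 2\right) \left(k + 3\right)}.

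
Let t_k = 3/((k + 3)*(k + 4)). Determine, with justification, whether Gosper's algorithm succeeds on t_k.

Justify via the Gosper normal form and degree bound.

Step 1: r(k) = (k + 3)/(k + 5).
A = k + 3, B = k + 5, C = 1.
Set up (k + 3)·f(k+1) − (k + 4)·f(k) − (1) = 0.
From deg A=1, deg B=1, deg C=0: d=1.
Solving with deg f ≤ 1: f(k) = k/3.
Certificate R = B(k−1)f/C = k*(k + 4)/3 gives s_k = k/(k + 3).
s_(k+1) − s_k = 3/(k**2 + 7*k + 12) = t_k.

Yes. s_k = k/(k + 3).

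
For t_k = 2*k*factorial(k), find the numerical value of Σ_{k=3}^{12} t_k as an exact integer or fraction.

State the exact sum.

Σ = 12454041588

t_(k+1)/t_k = (k + 1)**2/k.
Normal form (A,B,C) = (k + 1, 1, k).
Set up (k + 1)·f(k+1) − (1)·f(k) − (k) = 0.
Degrees (1,0,1) ⇒ d ≤ 0.
Match coefficients ⇒ f(k) = 1.
R(k) = B(k−1)·f(k)/C(k) = 1/k; s_k = R·t_k = 2*factorial(k).
Δs = 2*k*factorial(k), as required.
Sum = s_(13) − s_(3); s_(13) = 12454041600, s_(3) = 12 ⇒ 12454041588.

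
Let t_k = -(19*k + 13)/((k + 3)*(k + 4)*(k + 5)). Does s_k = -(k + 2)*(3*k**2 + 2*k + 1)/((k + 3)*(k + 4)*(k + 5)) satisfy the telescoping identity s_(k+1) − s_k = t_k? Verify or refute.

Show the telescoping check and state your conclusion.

s_(k+1) = -(k + 3)*(2*k + 3*(k + 1)**2 + 3)/((k + 4)*(k + 5)*(k + 6))
s_(k+1) − s_k = 2*(-14*k**2 - 38*k - 21)/(k**4 + 18*k**3 + 119*k**2 + 342*k + 360)
(s_(k+1) − s_k) − t_k = 3*(-3*k**2 + 17*k + 12)/(k**4 + 18*k**3 + 119*k**2 + 342*k + 360)

Invalid: residual 3*(-3*k**2 + 17*k + 12)/(k**4 + 18*k**3 + 119*k**2 + 342*k + 360) ≠ 0.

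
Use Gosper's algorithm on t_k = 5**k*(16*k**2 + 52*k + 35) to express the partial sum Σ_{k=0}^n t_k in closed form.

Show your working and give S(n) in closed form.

S(n) = 5**(n + 1)*(4*n**2 + 11*n + 7)

Compute t_(k+1)/t_k: get 5*(16*k**2 + 84*k + 103)/(16*k**2 + 52*k + 35).
Normal form (A,B,C) = (5, 1, k**2 + 13*k/4 + 35/16).
Solve (5)·f(k+1) − (1)·f(k) = k**2 + 13*k/4 + 35/16.
deg f ≤ 2 (via 0,0,2).
Solve for f: f(k) = k*(4*k + 3)/16 (degree 2 ≤ 2).
Get s_k = R·t_k = 5**k*k*(4*k + 3) with R(k) = B(k−1)f(k)/C(k) = k*(4*k + 3)/(16*k**2 + 52*k + 35).
Check: Δs_k = 5**k*(16*k**2 + 52*k + 35). ✓
Σ_(k=0)^n t_k = s_(n+1) − s_(0) = (5**(n + 1)*(4*n**2 + 11*n + 7)) − (0), i.e. 5**(n + 1)*(4*n**2 + 11*n + 7).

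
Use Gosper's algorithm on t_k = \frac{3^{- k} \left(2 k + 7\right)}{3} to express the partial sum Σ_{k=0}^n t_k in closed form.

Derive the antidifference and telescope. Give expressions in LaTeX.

t_(k+1)/t_k = (2*k + 9)/(3*(2*k + 7)).
Take A(k)=1/3, B(k)=1, C(k)=k + 7/2.
Key eq: (1/3)·f(k+1) = (1)·f(k) + (k + 7/2).
From deg A=0, deg B=0, deg C=1: d=1.
Match coefficients ⇒ f(k) = -3*(k + 4)/2.
Then R = B(k−1)f/C = -3*(k + 4)/(2*k + 7), so s_k = R(k)·t_k = (-k - 4)/3**k.
s_(k+1) − s_k = (2*k + 7)/(3*3**k) = t_k.
s_(n+1) = 3**(-n - 1)*(-n - 5) and s_(0) = -4, so S(n) = (12*3**n - n - 5)/(3*3**n).

S(n) = \frac{3^{- n} \left(12 \cdot 3^{n} - n - 5\right)}{3}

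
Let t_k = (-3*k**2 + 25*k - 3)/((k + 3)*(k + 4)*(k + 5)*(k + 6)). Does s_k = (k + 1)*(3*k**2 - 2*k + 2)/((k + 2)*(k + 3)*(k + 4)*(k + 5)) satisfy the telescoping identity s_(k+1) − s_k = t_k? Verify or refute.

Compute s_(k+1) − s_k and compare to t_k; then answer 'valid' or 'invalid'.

Invalid: residual 3*(2*k**2 - 7*k + 2)/(k**5 + 20*k**4 + 155*k**3 + 580*k**2 + 1044*k + 720) ≠ 0.

s_(k+1) = -(k + 2)*(2*k - 3*(k + 1)**2)/((k + 3)*(k + 4)*(k + 5)*(k + 6))
s_(k+1) − s_k = k*(-3*k**2 + 25*k + 26)/(k**5 + 20*k**4 + 155*k**3 + 580*k**2 + 1044*k + 720)
(s_(k+1) − s_k) − t_k = 3*(2*k**2 - 7*k + 2)/(k**5 + 20*k**4 + 155*k**3 + 580*k**2 + 1044*k + 720)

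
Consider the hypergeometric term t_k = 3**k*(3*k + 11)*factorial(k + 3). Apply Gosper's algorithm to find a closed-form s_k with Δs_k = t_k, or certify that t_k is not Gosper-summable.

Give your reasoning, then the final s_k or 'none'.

The ratio is 3*(k + 4)*(3*k + 14)/(3*k + 11).
Normal form (A,B,C) = (3*k + 12, 1, k + 11/3).
Set up (3*k + 12)·f(k+1) − (1)·f(k) − (k + 11/3) = 0.
Bound: deg f ≤ 0.
Solve for f: f(k) = 1/3 (degree 0 ≤ 0).
Get s_k = R·t_k = 3**k*factorial(k + 3) with R(k) = B(k−1)f(k)/C(k) = 1/(3*k + 11).
Verify: 3**k*(3*k + 11)*factorial(k + 3) matches t_k.

s_k = 3**k*factorial(k + 3)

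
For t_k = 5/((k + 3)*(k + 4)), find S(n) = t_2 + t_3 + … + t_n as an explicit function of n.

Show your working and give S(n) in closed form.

Step 1: r(k) = (k + 3)/(k + 5).
Factor: A=k + 3; B=k + 5; C=1.
Set up (k + 3)·f(k+1) − (k + 4)·f(k) − (1) = 0.
Bound: deg f ≤ 1.
Solving with deg f ≤ 1: f(k) = k/3.
Then R = B(k−1)f/C = k*(k + 4)/3, so s_k = R(k)·t_k = 5*k/(3*(k + 3)).
Check: Δs_k = 5/(k**2 + 7*k + 12). ✓
s_(n+1) = 5*(n + 1)/(3*(n + 4)) and s_(2) = 2/3, so S(n) = (n - 1)/(n + 4).

S(n) = (n - 1)/(n + 4)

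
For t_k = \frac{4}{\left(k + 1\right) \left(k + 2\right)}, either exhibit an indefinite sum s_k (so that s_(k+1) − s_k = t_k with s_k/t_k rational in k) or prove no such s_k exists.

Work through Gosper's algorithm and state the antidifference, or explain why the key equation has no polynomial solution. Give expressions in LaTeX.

s_k = \frac{4 k}{k + 1}

Ratio r(k) = (k + 1)/(k + 3).
A = k + 1, B = k + 3, C = 1.
Key eq: (k + 1)·f(k+1) = (k + 2)·f(k) + (1).
deg f ≤ 1 (via 1,1,0).
Coefficient equations give f(k) = k.
So s_k = (B(k−1)f/C)·t_k = (k*(k + 2))·t_k = 4*k/(k + 1).
Verify: 4/(k**2 + 3*k + 2) matches t_k.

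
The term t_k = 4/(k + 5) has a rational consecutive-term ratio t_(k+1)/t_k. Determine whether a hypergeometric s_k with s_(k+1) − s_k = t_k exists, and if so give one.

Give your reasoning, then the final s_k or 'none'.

Compute t_(k+1)/t_k: get (k + 5)/(k + 6).
Gosper form: A/B · C(k+1)/C(k) with A=k + 5, B=k + 6, C=1.
Need (k + 5)·f(k+1) − (k + 5)·f(k) = 1.
deg f ≤ 0 (via 1,1,0).
Generic f = c0 gives residual -1; -1 = 0 cannot hold, so t_k is not Gosper-summable.

none — t_k is not Gosper-summable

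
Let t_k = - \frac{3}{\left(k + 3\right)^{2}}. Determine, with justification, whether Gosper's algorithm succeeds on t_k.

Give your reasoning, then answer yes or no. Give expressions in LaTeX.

No; the coefficient equations for f are inconsistent.

The ratio is (k + 3)**2/(k + 4)**2.
Gosper form: A/B · C(k+1)/C(k) with A=k**2 + 6*k + 9, B=k**2 + 8*k + 16, C=1.
Solve (k**2 + 6*k + 9)·f(k+1) − (k**2 + 6*k + 9)·f(k) = 1.
From deg A=2, deg B=2, deg C=0: d=0.
f = c0 ⇒ A·f(k+1) − B(k−1)·f(k) − C = -1. The system {-1 = 0} is inconsistent; no antidifference.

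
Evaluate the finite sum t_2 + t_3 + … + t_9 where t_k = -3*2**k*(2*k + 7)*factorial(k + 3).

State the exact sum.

t_(k+1)/t_k = 2*(k + 4)*(2*k + 9)/(2*k + 7).
Factor: A=2*k + 8; B=1; C=k + 7/2.
Solve (2*k + 8)·f(k+1) − (1)·f(k) = k + 7/2.
d = 0 from the (1,0,1) case.
Solving with deg f ≤ 0: f(k) = 1/2.
R(k) = B(k−1)·f(k)/C(k) = 1/(2*k + 7); s_k = R·t_k = -3*2**k*factorial(k + 3).
s_(k+1) − s_k = -3*2**k*(2*k + 7)*factorial(k + 3) = t_k.
Sum = s_(10) − s_(2); s_(10) = -19129407897600, s_(2) = -1440 ⇒ -19129407896160.

Σ = -19129407896160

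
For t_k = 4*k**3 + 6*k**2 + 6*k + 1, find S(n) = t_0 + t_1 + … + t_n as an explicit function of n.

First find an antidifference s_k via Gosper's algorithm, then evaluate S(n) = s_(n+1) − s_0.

S(n) = n**4 + 4*n**3 + 7*n**2 + 5*n + 1

Compute t_(k+1)/t_k: get (4*k**3 + 18*k**2 + 30*k + 17)/(4*k**3 + 6*k**2 + 6*k + 1).
Take A(k)=1, B(k)=1, C(k)=k**3 + 3*k**2/2 + 3*k/2 + 1/4.
f must satisfy (1)·f(k+1) − (1)·f(k) = k**3 + 3*k**2/2 + 3*k/2 + 1/4.
Degrees (0,0,3) ⇒ d ≤ 4.
Coefficient equations give f(k) = k*(k**3 + k - 1)/4.
Then R = B(k−1)f/C = k*(k**3 + k - 1)/(4*k**3 + 6*k**2 + 6*k + 1), so s_k = R(k)·t_k = k*(k**3 + k - 1).
s_(k+1) − s_k = 4*k**3 + 6*k**2 + 6*k + 1 = t_k.
Telescope: S(n) = s_(n+1) − s_(0) = n**4 + 4*n**3 + 7*n**2 + 5*n + 1 − (0) = n**4 + 4*n**3 + 7*n**2 + 5*n + 1.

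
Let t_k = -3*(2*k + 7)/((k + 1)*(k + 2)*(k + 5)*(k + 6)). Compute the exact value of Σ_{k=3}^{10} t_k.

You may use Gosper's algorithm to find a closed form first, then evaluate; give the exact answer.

Σ = -5/64

Step 1: r(k) = (k + 1)*(k + 5)*(2*k + 9)/((k + 3)*(k + 7)*(2*k + 7)).
So A=k + 1 and B=k + 7, with C=k**3 + 21*k**2/2 + 73*k/2 + 42.
Solve (k + 1)·f(k+1) − (k + 6)·f(k) = k**3 + 21*k**2/2 + 73*k/2 + 42.
From deg A=1, deg B=1, deg C=3: d=5.
Solve for f: f(k) = k*(k + 2)*(k + 3)*(k + 4)*(k + 6)/10 (degree 5 ≤ 5).
Then R = B(k−1)f/C = k*(k + 2)*(k + 6)**2/(5*(2*k + 7)), so s_k = R(k)·t_k = 3*k*(-k - 6)/(5*(k**2 + 6*k + 5)).
s_(k+1) − s_k = 3*(-2*k - 7)/(k**4 + 14*k**3 + 65*k**2 + 112*k + 60) = t_k.
Telescoping: Σ = s_(11) − s_(3) = -187/320 − (-81/160) = -5/64.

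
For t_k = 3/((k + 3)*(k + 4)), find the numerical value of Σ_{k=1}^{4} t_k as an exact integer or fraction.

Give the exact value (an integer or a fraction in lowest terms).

Ratio r(k) = (k + 3)/(k + 5).
Take A(k)=k + 3, B(k)=k + 5, C(k)=1.
f must satisfy (k + 3)·f(k+1) − (k + 4)·f(k) = 1.
From deg A=1, deg B=1, deg C=0: d=1.
Solve for f: f(k) = k/3 (degree 1 ≤ 1).
R(k) = B(k−1)·f(k)/C(k) = k*(k + 4)/3; s_k = R·t_k = k/(k + 3).
Δs = 3/(k**2 + 7*k + 12), as required.
Evaluate s at k=5 and k=1: 5/8 and 1/4; difference 3/8.

Σ = 3/8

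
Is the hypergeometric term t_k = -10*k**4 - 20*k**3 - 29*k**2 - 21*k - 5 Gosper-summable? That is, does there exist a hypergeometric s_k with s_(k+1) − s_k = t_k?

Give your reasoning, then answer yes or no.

Yes. s_k = k*(-2*k**4 - 3*k**2 - k + 1).

t_(k+1)/t_k = (10*k**4 + 60*k**3 + 149*k**2 + 179*k + 85)/(10*k**4 + 20*k**3 + 29*k**2 + 21*k + 5).
Take A(k)=1, B(k)=1, C(k)=k**4 + 2*k**3 + 29*k**2/10 + 21*k/10 + 1/2.
Solve (1)·f(k+1) − (1)·f(k) = k**4 + 2*k**3 + 29*k**2/10 + 21*k/10 + 1/2.
From deg A=0, deg B=0, deg C=4: d=5.
Coefficient equations give f(k) = k*(2*k**4 + 3*k**2 + k - 1)/10.
R(k) = B(k−1)·f(k)/C(k) = k*(2*k**4 + 3*k**2 + k - 1)/(10*k**4 + 20*k**3 + 29*k**2 + 21*k + 5); s_k = R·t_k = k*(-2*k**4 - 3*k**2 - k + 1).
Δs = -10*k**4 - 20*k**3 - 29*k**2 - 21*k - 5, as required.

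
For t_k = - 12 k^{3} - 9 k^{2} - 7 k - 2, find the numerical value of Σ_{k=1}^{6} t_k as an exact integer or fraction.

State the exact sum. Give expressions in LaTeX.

Compute t_(k+1)/t_k: get (12*k**3 + 45*k**2 + 61*k + 30)/(12*k**3 + 9*k**2 + 7*k + 2).
Factor: A=1; B=1; C=k**3 + 3*k**2/4 + 7*k/12 + 1/6.
f must satisfy (1)·f(k+1) − (1)·f(k) = k**3 + 3*k**2/4 + 7*k/12 + 1/6.
Bound: deg f ≤ 4.
Match coefficients ⇒ f(k) = k**2*(3*k**2 - 3*k + 2)/12.
Then R = B(k−1)f/C = k**2*(3*k**2 - 3*k + 2)/(12*k**3 + 9*k**2 + 7*k + 2), so s_k = R(k)·t_k = k**2*(-3*k**2 + 3*k - 2).
s_(k+1) − s_k = -12*k**3 - 9*k**2 - 7*k - 2 = t_k.
Evaluate s at k=7 and k=1: -6272 and -2; difference -6270.

Σ = -6270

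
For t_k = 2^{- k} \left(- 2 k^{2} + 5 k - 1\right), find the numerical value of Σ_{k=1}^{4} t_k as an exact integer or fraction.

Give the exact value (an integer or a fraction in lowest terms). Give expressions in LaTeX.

Σ = -1/16

The ratio is (2*k**2 - k - 2)/(2*(2*k**2 - 5*k + 1)).
Normal form (A,B,C) = (1/2, 1, k**2 - 5*k/2 + 1/2).
Key eq: (1/2)·f(k+1) = (1)·f(k) + (k**2 - 5*k/2 + 1/2).
Degrees (0,0,2) ⇒ d ≤ 2.
Match coefficients ⇒ f(k) = -2*k**2 + k - 2.
R(k) = B(k−1)·f(k)/C(k) = -2*(2*k**2 - k + 2)/(2*k**2 - 5*k + 1); s_k = R·t_k = 2**(1 - k)*(2*k**2 - k + 2).
Verify: (-2*k**2 + 5*k - 1)/2**k matches t_k.
Telescoping: Σ = s_(5) − s_(1) = 47/16 − (3) = -1/16.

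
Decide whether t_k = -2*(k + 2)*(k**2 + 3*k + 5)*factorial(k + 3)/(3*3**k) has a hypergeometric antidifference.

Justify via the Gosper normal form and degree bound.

Ratio r(k) = (k + 3)*(k + 4)*(3*k + (k + 1)**2 + 8)/(3*(k + 2)*(k**2 + 3*k + 5)).
Normal form (A,B,C) = (k/3 + 4/3, 1, k**3 + 5*k**2 + 11*k + 10).
Need (k/3 + 4/3)·f(k+1) − (1)·f(k) = k**3 + 5*k**2 + 11*k + 10.
deg f ≤ 2 (via 1,0,3).
Match coefficients ⇒ f(k) = 3*(k**2 + 2*k - 2).
Then R = B(k−1)f/C = 3*(k**2 + 2*k - 2)/((k + 2)*(k**2 + 3*k + 5)), so s_k = R(k)·t_k = -2*(k**2 + 2*k - 2)*factorial(k + 3)/3**k.
s_(k+1) − s_k = -2*(k + 2)*(k**2 + 3*k + 5)*factorial(k + 3)/(3*3**k) = t_k.

Yes. s_k = -2*(k**2 + 2*k - 2)*factorial(k + 3)/3**k.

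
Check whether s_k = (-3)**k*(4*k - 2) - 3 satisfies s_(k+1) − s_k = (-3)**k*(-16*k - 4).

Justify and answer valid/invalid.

Valid: the claim telescopes to t_k.

s_(k+1) = -6*(-3)**k*(2*k + 1) - 3
s_(k+1) − s_k = (-3)**k*(-16*k - 4)
(s_(k+1) − s_k) − t_k = 0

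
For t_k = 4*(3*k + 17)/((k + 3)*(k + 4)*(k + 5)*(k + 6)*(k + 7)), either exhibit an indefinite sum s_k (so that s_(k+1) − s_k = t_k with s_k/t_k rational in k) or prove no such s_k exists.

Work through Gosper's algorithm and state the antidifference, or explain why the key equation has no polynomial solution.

s_k = k*(k**2 + 13*k + 54)/(18*(k**3 + 13*k**2 + 54*k + 72))

Compute t_(k+1)/t_k: get (k + 3)*(3*k + 20)/((k + 8)*(3*k + 17)).
A = k + 3, B = k + 8, C = k + 17/3.
f must satisfy (k + 3)·f(k+1) − (k + 7)·f(k) = k + 17/3.
Bound: deg f ≤ 4.
A polynomial solution: f(k) = k*(k + 5)*(k**2 + 13*k + 54)/216.
R(k) = B(k−1)·f(k)/C(k) = k*(k + 5)*(k + 7)*(k**2 + 13*k + 54)/(72*(3*k + 17)); s_k = R·t_k = k*(k**2 + 13*k + 54)/(18*(k**3 + 13*k**2 + 54*k + 72)).
Check: Δs_k = 4*(3*k + 17)/(k**5 + 25*k**4 + 245*k**3 + 1175*k**2 + 2754*k + 2520). ✓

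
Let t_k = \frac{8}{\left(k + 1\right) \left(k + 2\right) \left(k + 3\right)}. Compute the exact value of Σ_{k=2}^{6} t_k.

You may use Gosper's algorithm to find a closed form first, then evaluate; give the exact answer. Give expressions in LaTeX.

Σ = 5/18

r(k) = (k + 1)/(k + 4) after simplifying.
Take A(k)=k + 1, B(k)=k + 4, C(k)=1.
Solve (k + 1)·f(k+1) − (k + 3)·f(k) = 1.
d = 2 from the (1,1,0) case.
A polynomial solution: f(k) = k*(k + 3)/4.
Certificate R = B(k−1)f/C = k*(k + 3)**2/4 gives s_k = 2*k*(k + 3)/((k + 1)*(k + 2)).
Δs = 8/(k**3 + 6*k**2 + 11*k + 6), as required.
Telescoping: Σ = s_(7) − s_(2) = 35/18 − (5/3) = 5/18.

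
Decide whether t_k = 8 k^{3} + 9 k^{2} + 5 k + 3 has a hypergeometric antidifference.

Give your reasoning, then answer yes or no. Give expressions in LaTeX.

r(k) = (8*k**3 + 33*k**2 + 47*k + 25)/(8*k**3 + 9*k**2 + 5*k + 3) after simplifying.
Gosper form: A/B · C(k+1)/C(k) with A=1, B=1, C=k**3 + 9*k**2/8 + 5*k/8 + 3/8.
Key eq: (1)·f(k+1) = (1)·f(k) + (k**3 + 9*k**2/8 + 5*k/8 + 3/8).
d = 4 from the (0,0,3) case.
A polynomial solution: f(k) = k*(2*k**3 - k**2 + 2)/8.
Certificate R = B(k−1)f/C = k*(2*k**3 - k**2 + 2)/(8*k**3 + 9*k**2 + 5*k + 3) gives s_k = k*(2*k**3 - k**2 + 2).
Verify: 8*k**3 + 9*k**2 + 5*k + 3 matches t_k.

Yes. s_k = k \left(2 k^{3} - k^{2} + 2\right).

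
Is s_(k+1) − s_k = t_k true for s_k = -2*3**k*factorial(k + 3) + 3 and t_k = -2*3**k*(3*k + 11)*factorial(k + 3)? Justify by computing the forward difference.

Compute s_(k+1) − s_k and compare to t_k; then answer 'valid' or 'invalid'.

valid; difference matches t_k

s_(k+1) = -2*3**(k + 1)*factorial(k + 4) + 3
s_(k+1) − s_k = -2*3**k*(3*k + 11)*factorial(k + 3)
(s_(k+1) − s_k) − t_k = 0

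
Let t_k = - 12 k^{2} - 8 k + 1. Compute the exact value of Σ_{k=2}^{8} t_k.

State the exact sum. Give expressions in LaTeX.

Σ = -2709

Compute t_(k+1)/t_k: get (12*k**2 + 32*k + 19)/(12*k**2 + 8*k - 1).
Gosper form: A/B · C(k+1)/C(k) with A=1, B=1, C=k**2 + 2*k/3 - 1/12.
Set up (1)·f(k+1) − (1)·f(k) − (k**2 + 2*k/3 - 1/12) = 0.
From deg A=0, deg B=0, deg C=2: d=3.
Coefficient equations give f(k) = k*(4*k**2 - 2*k - 3)/12.
R(k) = B(k−1)·f(k)/C(k) = k*(4*k**2 - 2*k - 3)/(12*k**2 + 8*k - 1); s_k = R·t_k = k*(-4*k**2 + 2*k + 3).
Check: Δs_k = -12*k**2 - 8*k + 1. ✓
Σ_(k=2)^(8) t_k = s_(9) − s_(2) = -2727 − (-18) = -2709.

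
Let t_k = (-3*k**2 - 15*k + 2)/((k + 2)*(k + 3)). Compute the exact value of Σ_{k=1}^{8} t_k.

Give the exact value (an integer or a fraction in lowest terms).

Σ = -632/33

Compute t_(k+1)/t_k: get (k + 2)*(15*k + 3*(k + 1)**2 + 13)/((k + 4)*(3*k**2 + 15*k - 2)).
Normal form (A,B,C) = (k + 2, k + 4, k**2 + 5*k - 2/3).
Set up (k + 2)·f(k+1) − (k + 3)·f(k) − (k**2 + 5*k - 2/3) = 0.
d = 2 from the (1,1,2) case.
Solve for f: f(k) = k*(3*k - 4)/3 (degree 2 ≤ 2).
Get s_k = R·t_k = k*(4 - 3*k)/(k + 2) with R(k) = B(k−1)f(k)/C(k) = k*(k + 3)*(3*k - 4)/(3*k**2 + 15*k - 2).
Δs = (-3*k**2 - 15*k + 2)/(k**2 + 5*k + 6), as required.
Sum = s_(9) − s_(1); s_(9) = -207/11, s_(1) = 1/3 ⇒ -632/33.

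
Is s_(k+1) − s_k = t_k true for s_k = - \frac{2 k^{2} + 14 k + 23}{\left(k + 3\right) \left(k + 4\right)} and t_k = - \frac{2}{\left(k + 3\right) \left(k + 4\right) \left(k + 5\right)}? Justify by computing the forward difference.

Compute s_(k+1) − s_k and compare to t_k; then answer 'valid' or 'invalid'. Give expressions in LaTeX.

s_(k+1) = (-14*k - 2*(k + 1)**2 - 37)/((k + 4)*(k + 5))
s_(k+1) − s_k = -2/(k**3 + 12*k**2 + 47*k + 60)
(s_(k+1) − s_k) − t_k = 0

Valid: the claim telescopes to t_k.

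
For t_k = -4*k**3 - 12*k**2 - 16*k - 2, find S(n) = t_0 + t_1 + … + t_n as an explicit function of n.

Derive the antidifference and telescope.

Step 1: r(k) = (2*k**3 + 12*k**2 + 26*k + 17)/(2*k**3 + 6*k**2 + 8*k + 1).
Gosper form: A/B · C(k+1)/C(k) with A=1, B=1, C=k**3 + 3*k**2 + 4*k + 1/2.
Set up (1)·f(k+1) − (1)·f(k) − (k**3 + 3*k**2 + 4*k + 1/2) = 0.
deg f ≤ 4 (via 0,0,3).
Coefficient equations give f(k) = k*(k**3 + 2*k**2 + 3*k - 4)/4.
Then R = B(k−1)f/C = k*(k**3 + 2*k**2 + 3*k - 4)/(2*(2*k**3 + 6*k**2 + 8*k + 1)), so s_k = R(k)·t_k = k*(-k**3 - 2*k**2 - 3*k + 4).
Δs = -4*k**3 - 12*k**2 - 16*k - 2, as required.
Telescope: S(n) = s_(n+1) − s_(0) = -n**4 - 6*n**3 - 15*n**2 - 12*n - 2 − (0) = -n**4 - 6*n**3 - 15*n**2 - 12*n - 2.

S(n) = -n**4 - 6*n**3 - 15*n**2 - 12*n - 2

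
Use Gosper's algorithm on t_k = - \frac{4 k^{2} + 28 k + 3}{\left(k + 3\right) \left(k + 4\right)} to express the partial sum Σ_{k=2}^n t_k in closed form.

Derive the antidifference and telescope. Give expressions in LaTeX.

Step 1: r(k) = (k + 3)*(28*k + 4*(k + 1)**2 + 31)/((k + 5)*(4*k**2 + 28*k + 3)).
So A=k + 3 and B=k + 5, with C=k**2 + 7*k + 3/4.
Solve (k + 3)·f(k+1) − (k + 4)·f(k) = k**2 + 7*k + 3/4.
Bound: deg f ≤ 2.
Match coefficients ⇒ f(k) = k*(4*k - 3)/4.
Get s_k = R·t_k = k*(3 - 4*k)/(k + 3) with R(k) = B(k−1)f(k)/C(k) = k*(k + 4)*(4*k - 3)/(4*k**2 + 28*k + 3).
s_(k+1) − s_k = (-4*k**2 - 28*k - 3)/(k**2 + 7*k + 12) = t_k.
Σ_(k=2)^n t_k = s_(n+1) − s_(2) = ((-4*n**2 - 5*n - 1)/(n + 4)) − (-2), i.e. (-4*n**2 - 3*n + 7)/(n + 4).

S(n) = \frac{- 4 n^{2} - 3 n + 7}{n + 4}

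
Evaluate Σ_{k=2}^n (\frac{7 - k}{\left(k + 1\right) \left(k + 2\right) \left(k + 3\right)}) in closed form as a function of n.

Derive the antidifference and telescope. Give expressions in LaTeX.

Step 1: r(k) = (k - 6)*(k + 1)/((k - 7)*(k + 4)).
Normal form (A,B,C) = (k + 1, k + 4, k - 7).
f must satisfy (k + 1)·f(k+1) − (k + 3)·f(k) = k - 7.
deg f ≤ 2 (via 1,1,1).
A polynomial solution: f(k) = -k*(3*k + 11)/2.
Certificate R = B(k−1)f/C = -k*(k + 3)*(3*k + 11)/(2*(k - 7)) gives s_k = k*(3*k + 11)/(2*(k + 1)*(k + 2)).
Check: Δs_k = (7 - k)/(k**3 + 6*k**2 + 11*k + 6). ✓
s_(n+1) = (3*n**2 + 17*n + 14)/(2*(n**2 + 5*n + 6)) and s_(2) = 17/12, so S(n) = (n**2 + 17*n - 18)/(12*(n**2 + 5*n + 6)).

S(n) = \frac{n^{2} + 17 n - 18}{12 \left(n^{2} + 5 n + 6\right)}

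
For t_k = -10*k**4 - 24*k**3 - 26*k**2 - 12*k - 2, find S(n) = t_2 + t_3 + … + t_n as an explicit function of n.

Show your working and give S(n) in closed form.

S(n) = -2*n**5 - 11*n**4 - 24*n**3 - 25*n**2 - 12*n + 74

The ratio is (5*k**4 + 32*k**3 + 79*k**2 + 88*k + 37)/(5*k**4 + 12*k**3 + 13*k**2 + 6*k + 1).
Gosper form: A/B · C(k+1)/C(k) with A=1, B=1, C=k**4 + 12*k**3/5 + 13*k**2/5 + 6*k/5 + 1/5.
f must satisfy (1)·f(k+1) − (1)·f(k) = k**4 + 12*k**3/5 + 13*k**2/5 + 6*k/5 + 1/5.
d = 5 from the (0,0,4) case.
Coefficient equations give f(k) = k**2*(2*k**3 + k**2 - 1)/10.
R(k) = B(k−1)·f(k)/C(k) = k**2*(2*k**3 + k**2 - 1)/(2*(5*k**4 + 12*k**3 + 13*k**2 + 6*k + 1)); s_k = R·t_k = -2*k**5 - k**4 + k**2.
Δs = -10*k**4 - 24*k**3 - 26*k**2 - 12*k - 2, as required.
s_(n+1) = -2*n**5 - 11*n**4 - 24*n**3 - 25*n**2 - 12*n - 2 and s_(2) = -76, so S(n) = -2*n**5 - 11*n**4 - 24*n**3 - 25*n**2 - 12*n + 74.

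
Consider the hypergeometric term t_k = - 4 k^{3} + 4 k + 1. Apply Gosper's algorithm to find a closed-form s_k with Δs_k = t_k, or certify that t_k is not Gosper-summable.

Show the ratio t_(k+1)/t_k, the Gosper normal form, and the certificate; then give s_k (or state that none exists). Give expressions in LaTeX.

s_k = k \left(- k^{3} + 2 k^{2} + k - 1\right)

Ratio r(k) = (4*k - 4*(k + 1)**3 + 5)/(-4*k**3 + 4*k + 1).
Gosper form: A/B · C(k+1)/C(k) with A=1, B=1, C=k**3 - k - 1/4.
Solve (1)·f(k+1) − (1)·f(k) = k**3 - k - 1/4.
From deg A=0, deg B=0, deg C=3: d=4.
Coefficient equations give f(k) = k*(k**3 - 2*k**2 - k + 1)/4.
R(k) = B(k−1)·f(k)/C(k) = k*(k**3 - 2*k**2 - k + 1)/(4*k**3 - 4*k - 1); s_k = R·t_k = k*(-k**3 + 2*k**2 + k - 1).
Verify: -4*k**3 + 4*k + 1 matches t_k.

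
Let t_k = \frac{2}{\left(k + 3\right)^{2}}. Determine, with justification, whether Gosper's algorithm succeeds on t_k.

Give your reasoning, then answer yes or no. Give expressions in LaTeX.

No — t_k has no hypergeometric antidifference.

Compute t_(k+1)/t_k: get (k + 3)**2/(k + 4)**2.
Take A(k)=k**2 + 6*k + 9, B(k)=k**2 + 8*k + 16, C(k)=1.
Need (k**2 + 6*k + 9)·f(k+1) − (k**2 + 6*k + 9)·f(k) = 1.
Degrees (2,2,0) ⇒ d ≤ 0.
f = c0 ⇒ A·f(k+1) − B(k−1)·f(k) − C = -1. The system {-1 = 0} is inconsistent; no antidifference.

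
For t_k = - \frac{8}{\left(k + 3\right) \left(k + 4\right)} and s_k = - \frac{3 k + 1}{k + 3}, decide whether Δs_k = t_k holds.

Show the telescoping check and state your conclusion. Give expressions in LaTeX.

Valid — Δs_k = t_k.

s_(k+1) = (-3*k - 4)/(k + 4)
s_(k+1) − s_k = -8/(k**2 + 7*k + 12)
(s_(k+1) − s_k) − t_k = 0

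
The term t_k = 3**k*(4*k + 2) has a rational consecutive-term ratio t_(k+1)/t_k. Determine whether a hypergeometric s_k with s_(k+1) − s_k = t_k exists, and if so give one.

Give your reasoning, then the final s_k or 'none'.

r(k) = 3*(2*k + 3)/(2*k + 1) after simplifying.
Take A(k)=3, B(k)=1, C(k)=k + 1/2.
Key eq: (3)·f(k+1) = (1)·f(k) + (k + 1/2).
Degrees (0,0,1) ⇒ d ≤ 1.
Match coefficients ⇒ f(k) = (k - 1)/2.
Certificate R = B(k−1)f/C = (k - 1)/(2*k + 1) gives s_k = 2*3**k*(k - 1).
Check: Δs_k = 3**k*(4*k + 2). ✓

s_k = 2*3**k*(k - 1)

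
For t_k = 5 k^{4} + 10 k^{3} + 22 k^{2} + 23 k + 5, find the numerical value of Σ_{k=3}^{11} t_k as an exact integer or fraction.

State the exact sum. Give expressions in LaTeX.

The ratio is (5*k**4 + 30*k**3 + 82*k**2 + 117*k + 65)/(5*k**4 + 10*k**3 + 22*k**2 + 23*k + 5).
Gosper form: A/B · C(k+1)/C(k) with A=1, B=1, C=k**4 + 2*k**3 + 22*k**2/5 + 23*k/5 + 1.
Set up (1)·f(k+1) − (1)·f(k) − (k**4 + 2*k**3 + 22*k**2/5 + 23*k/5 + 1) = 0.
Bound: deg f ≤ 5.
Match coefficients ⇒ f(k) = k*(k**4 + 4*k**2 + 3*k - 3)/5.
Then R = B(k−1)f/C = k*(k**4 + 4*k**2 + 3*k - 3)/(5*k**4 + 10*k**3 + 22*k**2 + 23*k + 5), so s_k = R(k)·t_k = k*(k**4 + 4*k**2 + 3*k - 3).
Δs = 5*k**4 + 10*k**3 + 22*k**2 + 23*k + 5, as required.
Sum = s_(12) − s_(3); s_(12) = 256140, s_(3) = 369 ⇒ 255771.

Σ = 255771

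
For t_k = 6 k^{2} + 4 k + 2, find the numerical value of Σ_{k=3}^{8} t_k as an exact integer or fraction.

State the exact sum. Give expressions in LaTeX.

Σ = 1338

r(k) = (3*k**2 + 8*k + 6)/(3*k**2 + 2*k + 1) after simplifying.
Factor: A=1; B=1; C=k**2 + 2*k/3 + 1/3.
Solve (1)·f(k+1) − (1)·f(k) = k**2 + 2*k/3 + 1/3.
From deg A=0, deg B=0, deg C=2: d=3.
A polynomial solution: f(k) = k*(2*k**2 - k + 1)/6.
R(k) = B(k−1)·f(k)/C(k) = k*(2*k**2 - k + 1)/(2*(3*k**2 + 2*k + 1)); s_k = R·t_k = k*(2*k**2 - k + 1).
Δs = 6*k**2 + 4*k + 2, as required.
Σ_(k=3)^(8) t_k = s_(9) − s_(3) = 1386 − (48) = 1338.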